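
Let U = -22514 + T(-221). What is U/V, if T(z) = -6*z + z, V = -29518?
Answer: 21409/29518 ≈ 0.72529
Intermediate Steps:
T(z) = -5*z
U = -21409 (U = -22514 - 5*(-221) = -22514 + 1105 = -21409)
U/V = -21409/(-29518) = -21409*(-1/29518) = 21409/29518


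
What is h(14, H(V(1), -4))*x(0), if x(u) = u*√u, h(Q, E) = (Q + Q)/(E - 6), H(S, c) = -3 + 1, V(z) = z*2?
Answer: 0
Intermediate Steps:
V(z) = 2*z
H(S, c) = -2
h(Q, E) = 2*Q/(-6 + E) (h(Q, E) = (2*Q)/(-6 + E) = 2*Q/(-6 + E))
x(u) = u^(3/2)
h(14, H(V(1), -4))*x(0) = (2*14/(-6 - 2))*0^(3/2) = (2*14/(-8))*0 = (2*14*(-⅛))*0 = -7/2*0 = 0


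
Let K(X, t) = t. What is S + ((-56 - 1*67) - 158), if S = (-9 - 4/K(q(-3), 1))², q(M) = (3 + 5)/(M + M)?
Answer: -112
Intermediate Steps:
q(M) = 4/M (q(M) = 8/((2*M)) = 8*(1/(2*M)) = 4/M)
S = 169 (S = (-9 - 4/1)² = (-9 - 4)² = (-13)² = 169)
S + ((-56 - 1*67) - 158) = 169 + ((-56 - 1*67) - 158) = 169 + ((-56 - 67) - 158) = 169 + (-123 - 158) = 169 - 281 = -112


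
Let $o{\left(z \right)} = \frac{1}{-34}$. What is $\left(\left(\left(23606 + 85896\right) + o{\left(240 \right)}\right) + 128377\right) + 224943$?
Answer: $\frac{15735947}{34} \approx 4.6282 \cdot 10^{5}$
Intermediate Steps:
$o{\left(z \right)} = - \frac{1}{34}$
$\left(\left(\left(23606 + 85896\right) + o{\left(240 \right)}\right) + 128377\right) + 224943 = \left(\left(\left(23606 + 85896\right) - \frac{1}{34}\right) + 128377\right) + 224943 = \left(\left(109502 - \frac{1}{34}\right) + 128377\right) + 224943 = \left(\frac{3723067}{34} + 128377\right) + 224943 = \frac{8087885}{34} + 224943 = \frac{15735947}{34}$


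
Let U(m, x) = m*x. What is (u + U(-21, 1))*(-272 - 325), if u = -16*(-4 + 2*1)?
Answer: -6567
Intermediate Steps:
u = 32 (u = -16*(-4 + 2) = -16*(-2) = 32)
(u + U(-21, 1))*(-272 - 325) = (32 - 21*1)*(-272 - 325) = (32 - 21)*(-597) = 11*(-597) = -6567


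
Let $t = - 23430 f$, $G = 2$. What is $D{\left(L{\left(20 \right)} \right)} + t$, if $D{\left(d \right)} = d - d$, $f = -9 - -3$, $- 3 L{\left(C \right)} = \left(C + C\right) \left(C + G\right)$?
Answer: $140580$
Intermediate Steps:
$L{\left(C \right)} = - \frac{2 C \left(2 + C\right)}{3}$ ($L{\left(C \right)} = - \frac{\left(C + C\right) \left(C + 2\right)}{3} = - \frac{2 C \left(2 + C\right)}{3}$)
$f = -6$ ($f = -9 + 3 = -6$)
$D{\left(d \right)} = 0$
$t = 140580$ ($t = \left(-23430\right) \left(-6\right) = 140580$)
$D{\left(L{\left(20 \right)} \right)} + t = 0 + 140580 = 140580$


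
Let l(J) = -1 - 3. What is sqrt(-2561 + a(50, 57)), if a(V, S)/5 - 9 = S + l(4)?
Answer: I*sqrt(2251) ≈ 47.445*I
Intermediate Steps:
l(J) = -4
a(V, S) = 25 + 5*S (a(V, S) = 45 + 5*(S - 4) = 45 + 5*(-4 + S) = 45 + (-20 + 5*S) = 25 + 5*S)
sqrt(-2561 + a(50, 57)) = sqrt(-2561 + (25 + 5*57)) = sqrt(-2561 + (25 + 285)) = sqrt(-2561 + 310) = sqrt(-2251) = I*sqrt(2251)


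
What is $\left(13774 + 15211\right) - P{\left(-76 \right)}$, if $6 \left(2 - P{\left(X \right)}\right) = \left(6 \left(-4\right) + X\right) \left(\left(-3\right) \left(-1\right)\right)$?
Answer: $28933$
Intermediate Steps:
$P{\left(X \right)} = 14 - \frac{X}{2}$ ($P{\left(X \right)} = 2 - \frac{\left(6 \left(-4\right) + X\right) \left(\left(-3\right) \left(-1\right)\right)}{6} = 2 - \frac{\left(-24 + X\right) 3}{6} = 2 - \frac{-72 + 3 X}{6} = 2 - \left(-12 + \frac{X}{2}\right) = 14 - \frac{X}{2}$)
$\left(13774 + 15211\right) - P{\left(-76 \right)} = \left(13774 + 15211\right) - \left(14 - -38\right) = 28985 - \left(14 + 38\right) = 28985 - 52 = 28933$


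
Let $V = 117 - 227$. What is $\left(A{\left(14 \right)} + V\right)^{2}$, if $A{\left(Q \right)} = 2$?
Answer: $11664$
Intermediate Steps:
$V = -110$ ($V = 117 - 227 = -110$)
$\left(A{\left(14 \right)} + V\right)^{2} = \left(2 - 110\right)^{2} = \left(-108\right)^{2} = 11664$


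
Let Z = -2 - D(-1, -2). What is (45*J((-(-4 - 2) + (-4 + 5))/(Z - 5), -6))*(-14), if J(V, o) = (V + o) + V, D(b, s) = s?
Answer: 5544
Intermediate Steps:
Z = 0 (Z = -2 - 1*(-2) = -2 + 2 = 0)
J(V, o) = o + 2*V
(45*J((-(-4 - 2) + (-4 + 5))/(Z - 5), -6))*(-14) = (45*(-6 + 2*((-(-4 - 2) + (-4 + 5))/(0 - 5))))*(-14) = (45*(-6 + 2*((-1*(-6) + 1)/(-5))))*(-14) = (45*(-6 + 2*((6 + 1)*(-⅕))))*(-14) = (45*(-6 + 2*(7*(-⅕))))*(-14) = (45*(-6 + 2*(-7/5)))*(-14) = (45*(-6 - 14/5))*(-14) = (45*(-44/5))*(-14) = -396*(-14) = 5544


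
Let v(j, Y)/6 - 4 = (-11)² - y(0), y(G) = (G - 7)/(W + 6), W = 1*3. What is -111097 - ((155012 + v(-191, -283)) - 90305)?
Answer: -529676/3 ≈ -1.7656e+5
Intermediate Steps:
W = 3
y(G) = -7/9 + G/9 (y(G) = (G - 7)/(3 + 6) = (-7 + G)/9 = (-7 + G)*(⅑) = -7/9 + G/9)
v(j, Y) = 2264/3 (v(j, Y) = 24 + 6*((-11)² - (-7/9 + (⅑)*0)) = 24 + 6*(121 - (-7/9 + 0)) = 24 + 6*(121 - 1*(-7/9)) = 24 + 6*(121 + 7/9) = 24 + 6*(1096/9) = 24 + 2192/3 = 2264/3)
-111097 - ((155012 + v(-191, -283)) - 90305) = -111097 - ((155012 + 2264/3) - 90305) = -111097 - (467300/3 - 90305) = -111097 - 1*196385/3 = -111097 - 196385/3 = -529676/3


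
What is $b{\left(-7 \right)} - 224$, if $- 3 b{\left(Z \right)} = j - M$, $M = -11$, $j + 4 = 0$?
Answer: $- \frac{679}{3} \approx -226.33$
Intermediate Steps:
$j = -4$ ($j = -4 + 0 = -4$)
$b{\left(Z \right)} = - \frac{7}{3}$ ($b{\left(Z \right)} = - \frac{-4 - -11}{3} = - \frac{-4 + 11}{3} = \left(- \frac{1}{3}\right) 7 = - \frac{7}{3}$)
$b{\left(-7 \right)} - 224 = - \frac{7}{3} - 224 = - \frac{679}{3}$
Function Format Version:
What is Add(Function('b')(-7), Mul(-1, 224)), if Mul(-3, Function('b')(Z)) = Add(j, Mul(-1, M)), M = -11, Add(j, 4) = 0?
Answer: Rational(-679, 3) ≈ -226.33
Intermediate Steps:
j = -4 (j = Add(-4, 0) = -4)
Function('b')(Z) = Rational(-7, 3) (Function('b')(Z) = Mul(Rational(-1, 3), Add(-4, Mul(-1, -11))) = Mul(Rational(-1, 3), Add(-4, 11)) = Mul(Rational(-1, 3), 7) = Rational(-7, 3))
Add(Function('b')(-7), Mul(-1, 224)) = Add(Rational(-7, 3), Mul(-1, 224)) = Add(Rational(-7, 3), -224) = Rational(-679, 3)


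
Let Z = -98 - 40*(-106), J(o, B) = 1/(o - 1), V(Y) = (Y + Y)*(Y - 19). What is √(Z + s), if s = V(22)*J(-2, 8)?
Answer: √4098 ≈ 64.016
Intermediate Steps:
V(Y) = 2*Y*(-19 + Y) (V(Y) = (2*Y)*(-19 + Y) = 2*Y*(-19 + Y))
J(o, B) = 1/(-1 + o)
s = -44 (s = (2*22*(-19 + 22))/(-1 - 2) = (2*22*3)/(-3) = 132*(-⅓) = -44)
Z = 4142 (Z = -98 + 4240 = 4142)
√(Z + s) = √(4142 - 44) = √4098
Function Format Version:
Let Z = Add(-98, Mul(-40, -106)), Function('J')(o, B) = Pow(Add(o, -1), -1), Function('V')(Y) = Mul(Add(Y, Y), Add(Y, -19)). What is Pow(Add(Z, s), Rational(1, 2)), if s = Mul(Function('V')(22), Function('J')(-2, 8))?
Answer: Pow(4098, Rational(1, 2)) ≈ 64.016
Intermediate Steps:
Function('V')(Y) = Mul(2, Y, Add(-19, Y)) (Function('V')(Y) = Mul(Mul(2, Y), Add(-19, Y)) = Mul(2, Y, Add(-19, Y)))
Function('J')(o, B) = Pow(Add(-1, o), -1)
s = -44 (s = Mul(Mul(2, 22, Add(-19, 22)), Pow(Add(-1, -2), -1)) = Mul(Mul(2, 22, 3), Pow(-3, -1)) = Mul(132, Rational(-1, 3)) = -44)
Z = 4142 (Z = Add(-98, 4240) = 4142)
Pow(Add(Z, s), Rational(1, 2)) = Pow(Add(4142, -44), Rational(1, 2)) = Pow(4098, Rational(1, 2))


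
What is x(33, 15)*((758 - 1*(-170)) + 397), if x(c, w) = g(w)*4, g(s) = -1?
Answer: -5300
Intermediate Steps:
x(c, w) = -4 (x(c, w) = -1*4 = -4)
x(33, 15)*((758 - 1*(-170)) + 397) = -4*((758 - 1*(-170)) + 397) = -4*((758 + 170) + 397) = -4*(928 + 397) = -4*1325 = -5300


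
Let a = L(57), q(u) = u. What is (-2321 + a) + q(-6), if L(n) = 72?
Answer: -2255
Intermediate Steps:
a = 72
(-2321 + a) + q(-6) = (-2321 + 72) - 6 = -2249 - 6 = -2255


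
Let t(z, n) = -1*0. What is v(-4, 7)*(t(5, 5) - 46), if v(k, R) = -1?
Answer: 46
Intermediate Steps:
t(z, n) = 0
v(-4, 7)*(t(5, 5) - 46) = -(0 - 46) = -1*(-46) = 46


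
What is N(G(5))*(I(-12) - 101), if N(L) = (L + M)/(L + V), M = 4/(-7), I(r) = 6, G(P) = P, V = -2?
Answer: -2945/21 ≈ -140.24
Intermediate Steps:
M = -4/7 (M = 4*(-⅐) = -4/7 ≈ -0.57143)
N(L) = (-4/7 + L)/(-2 + L) (N(L) = (L - 4/7)/(L - 2) = (-4/7 + L)/(-2 + L))
N(G(5))*(I(-12) - 101) = ((-4/7 + 5)/(-2 + 5))*(6 - 101) = ((31/7)/3)*(-95) = ((⅓)*(31/7))*(-95) = (31/21)*(-95) = -2945/21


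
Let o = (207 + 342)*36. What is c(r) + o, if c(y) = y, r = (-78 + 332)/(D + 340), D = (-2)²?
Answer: 3399535/172 ≈ 19765.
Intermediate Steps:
D = 4
r = 127/172 (r = (-78 + 332)/(4 + 340) = 254/344 = 254*(1/344) = 127/172 ≈ 0.73837)
o = 19764 (o = 549*36 = 19764)
c(r) + o = 127/172 + 19764 = 3399535/172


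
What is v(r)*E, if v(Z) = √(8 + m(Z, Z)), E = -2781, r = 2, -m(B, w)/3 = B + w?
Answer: -5562*I ≈ -5562.0*I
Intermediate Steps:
m(B, w) = -3*B - 3*w (m(B, w) = -3*(B + w) = -3*B - 3*w)
v(Z) = √(8 - 6*Z) (v(Z) = √(8 + (-3*Z - 3*Z)) = √(8 - 6*Z))
v(r)*E = √(8 - 6*2)*(-2781) = √(8 - 12)*(-2781) = √(-4)*(-2781) = (2*I)*(-2781) = -5562*I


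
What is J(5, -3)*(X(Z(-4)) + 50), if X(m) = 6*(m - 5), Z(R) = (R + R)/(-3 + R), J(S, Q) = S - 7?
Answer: -376/7 ≈ -53.714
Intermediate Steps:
J(S, Q) = -7 + S
Z(R) = 2*R/(-3 + R) (Z(R) = (2*R)/(-3 + R) = 2*R/(-3 + R))
X(m) = -30 + 6*m (X(m) = 6*(-5 + m) = -30 + 6*m)
J(5, -3)*(X(Z(-4)) + 50) = (-7 + 5)*((-30 + 6*(2*(-4)/(-3 - 4))) + 50) = -2*((-30 + 6*(2*(-4)/(-7))) + 50) = -2*((-30 + 6*(2*(-4)*(-⅐))) + 50) = -2*((-30 + 6*(8/7)) + 50) = -2*((-30 + 48/7) + 50) = -2*(-162/7 + 50) = -2*188/7 = -376/7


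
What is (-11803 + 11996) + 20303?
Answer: 20496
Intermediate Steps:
(-11803 + 11996) + 20303 = 193 + 20303 = 20496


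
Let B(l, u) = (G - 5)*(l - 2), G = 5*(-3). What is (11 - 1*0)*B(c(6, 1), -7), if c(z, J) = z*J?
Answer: -880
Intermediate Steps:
c(z, J) = J*z
G = -15
B(l, u) = 40 - 20*l (B(l, u) = (-15 - 5)*(l - 2) = -20*(-2 + l) = 40 - 20*l)
(11 - 1*0)*B(c(6, 1), -7) = (11 - 1*0)*(40 - 20*6) = (11 + 0)*(40 - 20*6) = 11*(40 - 120) = 11*(-80) = -880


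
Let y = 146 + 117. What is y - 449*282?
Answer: -126355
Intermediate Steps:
y = 263
y - 449*282 = 263 - 449*282 = 263 - 126618 = -126355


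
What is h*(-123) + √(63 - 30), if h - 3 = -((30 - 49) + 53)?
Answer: 3813 + √33 ≈ 3818.7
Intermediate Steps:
h = -31 (h = 3 - ((30 - 49) + 53) = 3 - (-19 + 53) = 3 - 1*34 = 3 - 34 = -31)
h*(-123) + √(63 - 30) = -31*(-123) + √(63 - 30) = 3813 + √33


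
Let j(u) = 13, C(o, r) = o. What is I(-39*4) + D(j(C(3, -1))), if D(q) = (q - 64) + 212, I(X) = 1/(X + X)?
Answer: 50231/312 ≈ 161.00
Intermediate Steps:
I(X) = 1/(2*X)
D(q) = 148 + q (D(q) = (-64 + q) + 212 = 148 + q)
I(-39*4) + D(j(C(3, -1))) = 1/(2*((-39*4))) + (148 + 13) = (½)/(-156) + 161 = (½)*(-1/156) + 161 = -1/312 + 161 = 50231/312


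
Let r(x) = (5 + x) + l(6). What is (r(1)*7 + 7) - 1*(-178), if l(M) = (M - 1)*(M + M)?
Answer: 647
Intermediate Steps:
l(M) = 2*M*(-1 + M) (l(M) = (-1 + M)*(2*M) = 2*M*(-1 + M))
r(x) = 65 + x (r(x) = (5 + x) + 2*6*(-1 + 6) = (5 + x) + 2*6*5 = (5 + x) + 60 = 65 + x)
(r(1)*7 + 7) - 1*(-178) = ((65 + 1)*7 + 7) - 1*(-178) = (66*7 + 7) + 178 = (462 + 7) + 178 = 469 + 178 = 647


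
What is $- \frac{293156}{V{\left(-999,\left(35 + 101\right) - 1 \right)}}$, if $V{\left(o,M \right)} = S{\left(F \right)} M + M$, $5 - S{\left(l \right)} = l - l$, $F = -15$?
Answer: $- \frac{146578}{405} \approx -361.92$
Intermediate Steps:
$S{\left(l \right)} = 5$ ($S{\left(l \right)} = 5 - \left(l - l\right) = 5 - 0 = 5 + 0 = 5$)
$V{\left(o,M \right)} = 6 M$ ($V{\left(o,M \right)} = 5 M + M = 6 M$)
$- \frac{293156}{V{\left(-999,\left(35 + 101\right) - 1 \right)}} = - \frac{293156}{6 \left(\left(35 + 101\right) - 1\right)} = - \frac{293156}{6 \left(136 - 1\right)} = - \frac{293156}{6 \cdot 135} = - \frac{293156}{810} = \left(-293156\right) \frac{1}{810} = - \frac{146578}{405}$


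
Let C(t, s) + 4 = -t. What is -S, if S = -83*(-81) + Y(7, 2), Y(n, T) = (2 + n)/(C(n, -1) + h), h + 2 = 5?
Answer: -53775/8 ≈ -6721.9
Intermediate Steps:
h = 3 (h = -2 + 5 = 3)
C(t, s) = -4 - t
Y(n, T) = (2 + n)/(-1 - n) (Y(n, T) = (2 + n)/((-4 - n) + 3) = (2 + n)/(-1 - n))
S = 53775/8 (S = -83*(-81) + (-2 - 1*7)/(1 + 7) = 6723 + (-2 - 7)/8 = 6723 + (1/8)*(-9) = 6723 - 9/8 = 53775/8 ≈ 6721.9)
-S = -1*53775/8 = -53775/8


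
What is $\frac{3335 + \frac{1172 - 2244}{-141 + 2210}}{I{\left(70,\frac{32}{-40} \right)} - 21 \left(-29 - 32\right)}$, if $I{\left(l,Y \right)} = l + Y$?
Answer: $\frac{34495215}{13967819} \approx 2.4696$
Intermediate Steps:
$I{\left(l,Y \right)} = Y + l$
$\frac{3335 + \frac{1172 - 2244}{-141 + 2210}}{I{\left(70,\frac{32}{-40} \right)} - 21 \left(-29 - 32\right)} = \frac{3335 + \frac{1172 - 2244}{-141 + 2210}}{\left(\frac{32}{-40} + 70\right) - 21 \left(-29 - 32\right)} = \frac{3335 - \frac{1072}{2069}}{\left(32 \left(- \frac{1}{40}\right) + 70\right) - -1281} = \frac{3335 - \frac{1072}{2069}}{\left(- \frac{4}{5} + 70\right) + 1281} = \frac{3335 - \frac{1072}{2069}}{\frac{346}{5} + 1281} = \frac{6899043}{2069 \cdot \frac{6751}{5}} = \frac{6899043}{2069} \cdot \frac{5}{6751} = \frac{34495215}{13967819}$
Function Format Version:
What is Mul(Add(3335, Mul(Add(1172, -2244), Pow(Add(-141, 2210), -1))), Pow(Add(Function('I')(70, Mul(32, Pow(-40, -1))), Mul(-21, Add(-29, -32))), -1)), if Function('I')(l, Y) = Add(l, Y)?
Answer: Rational(34495215, 13967819) ≈ 2.4696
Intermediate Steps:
Function('I')(l, Y) = Add(Y, l)
Mul(Add(3335, Mul(Add(1172, -2244), Pow(Add(-141, 2210), -1))), Pow(Add(Function('I')(70, Mul(32, Pow(-40, -1))), Mul(-21, Add(-29, -32))), -1)) = Mul(Add(3335, Mul(Add(1172, -2244), Pow(Add(-141, 2210), -1))), Pow(Add(Add(Mul(32, Pow(-40, -1)), 70), Mul(-21, Add(-29, -32))), -1)) = Mul(Add(3335, Mul(-1072, Pow(2069, -1))), Pow(Add(Add(Mul(32, Rational(-1, 40)), 70), Mul(-21, -61)), -1)) = Mul(Add(3335, Mul(-1072, Rational(1, 2069))), Pow(Add(Add(Rational(-4, 5), 70), 1281), -1)) = Mul(Add(3335, Rational(-1072, 2069)), Pow(Add(Rational(346, 5), 1281), -1)) = Mul(Rational(6899043, 2069), Pow(Rational(6751, 5), -1)) = Mul(Rational(6899043, 2069), Rational(5, 6751)) = Rational(34495215, 13967819)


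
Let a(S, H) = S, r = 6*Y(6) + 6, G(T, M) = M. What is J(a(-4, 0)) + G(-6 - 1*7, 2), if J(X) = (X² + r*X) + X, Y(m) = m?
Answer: -154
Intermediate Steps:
r = 42 (r = 6*6 + 6 = 36 + 6 = 42)
J(X) = X² + 43*X (J(X) = (X² + 42*X) + X = X² + 43*X)
J(a(-4, 0)) + G(-6 - 1*7, 2) = -4*(43 - 4) + 2 = -4*39 + 2 = -156 + 2 = -154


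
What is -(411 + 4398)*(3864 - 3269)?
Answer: -2861355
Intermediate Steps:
-(411 + 4398)*(3864 - 3269) = -4809*595 = -1*2861355 = -2861355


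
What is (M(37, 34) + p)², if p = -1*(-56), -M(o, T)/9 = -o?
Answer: 151321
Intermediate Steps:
M(o, T) = 9*o (M(o, T) = -(-9)*o = 9*o)
p = 56
(M(37, 34) + p)² = (9*37 + 56)² = (333 + 56)² = 389² = 151321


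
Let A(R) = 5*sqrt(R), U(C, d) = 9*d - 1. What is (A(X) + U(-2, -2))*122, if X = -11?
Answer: -2318 + 610*I*sqrt(11) ≈ -2318.0 + 2023.1*I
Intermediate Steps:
U(C, d) = -1 + 9*d
(A(X) + U(-2, -2))*122 = (5*sqrt(-11) + (-1 + 9*(-2)))*122 = (5*(I*sqrt(11)) + (-1 - 18))*122 = (5*I*sqrt(11) - 19)*122 = (-19 + 5*I*sqrt(11))*122 = -2318 + 610*I*sqrt(11)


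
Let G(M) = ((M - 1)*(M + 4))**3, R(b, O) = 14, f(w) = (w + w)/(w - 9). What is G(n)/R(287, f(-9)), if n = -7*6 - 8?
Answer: 6455858868/7 ≈ 9.2227e+8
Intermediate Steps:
f(w) = 2*w/(-9 + w) (f(w) = (2*w)/(-9 + w) = 2*w/(-9 + w))
n = -50 (n = -42 - 8 = -50)
G(M) = (-1 + M)**3*(4 + M)**3 (G(M) = ((-1 + M)*(4 + M))**3 = (-1 + M)**3*(4 + M)**3)
G(n)/R(287, f(-9)) = ((-1 - 50)**3*(4 - 50)**3)/14 = ((-51)**3*(-46)**3)*(1/14) = -132651*(-97336)*(1/14) = 12911717736*(1/14) = 6455858868/7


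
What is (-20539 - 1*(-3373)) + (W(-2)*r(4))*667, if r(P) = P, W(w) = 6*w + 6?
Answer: -33174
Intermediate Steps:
W(w) = 6 + 6*w
(-20539 - 1*(-3373)) + (W(-2)*r(4))*667 = (-20539 - 1*(-3373)) + ((6 + 6*(-2))*4)*667 = (-20539 + 3373) + ((6 - 12)*4)*667 = -17166 - 6*4*667 = -17166 - 24*667 = -17166 - 16008 = -33174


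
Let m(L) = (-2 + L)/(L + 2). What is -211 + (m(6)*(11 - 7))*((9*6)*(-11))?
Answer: -1399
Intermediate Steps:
m(L) = (-2 + L)/(2 + L)
-211 + (m(6)*(11 - 7))*((9*6)*(-11)) = -211 + (((-2 + 6)/(2 + 6))*(11 - 7))*((9*6)*(-11)) = -211 + ((4/8)*4)*(54*(-11)) = -211 + (((⅛)*4)*4)*(-594) = -211 + ((½)*4)*(-594) = -211 + 2*(-594) = -211 - 1188 = -1399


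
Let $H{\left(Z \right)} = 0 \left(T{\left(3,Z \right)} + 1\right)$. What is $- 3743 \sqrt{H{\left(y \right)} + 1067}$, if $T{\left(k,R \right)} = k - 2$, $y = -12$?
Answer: $- 3743 \sqrt{1067} \approx -1.2227 \cdot 10^{5}$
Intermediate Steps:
$T{\left(k,R \right)} = -2 + k$
$H{\left(Z \right)} = 0$ ($H{\left(Z \right)} = 0 \left(\left(-2 + 3\right) + 1\right) = 0 \left(1 + 1\right) = 0 \cdot 2 = 0$)
$- 3743 \sqrt{H{\left(y \right)} + 1067} = - 3743 \sqrt{0 + 1067} = - 3743 \sqrt{1067}$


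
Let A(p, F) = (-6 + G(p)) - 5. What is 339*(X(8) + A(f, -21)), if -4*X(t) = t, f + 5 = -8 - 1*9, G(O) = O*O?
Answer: 159669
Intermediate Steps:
G(O) = O²
f = -22 (f = -5 + (-8 - 1*9) = -5 + (-8 - 9) = -5 - 17 = -22)
X(t) = -t/4
A(p, F) = -11 + p² (A(p, F) = (-6 + p²) - 5 = -11 + p²)
339*(X(8) + A(f, -21)) = 339*(-¼*8 + (-11 + (-22)²)) = 339*(-2 + (-11 + 484)) = 339*(-2 + 473) = 339*471 = 159669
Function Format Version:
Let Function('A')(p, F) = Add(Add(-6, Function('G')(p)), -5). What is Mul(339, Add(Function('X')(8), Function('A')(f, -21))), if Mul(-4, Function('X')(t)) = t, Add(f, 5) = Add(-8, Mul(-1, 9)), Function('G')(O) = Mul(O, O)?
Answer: 159669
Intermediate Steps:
Function('G')(O) = Pow(O, 2)
f = -22 (f = Add(-5, Add(-8, Mul(-1, 9))) = Add(-5, Add(-8, -9)) = Add(-5, -17) = -22)
Function('X')(t) = Mul(Rational(-1, 4), t)
Function('A')(p, F) = Add(-11, Pow(p, 2)) (Function('A')(p, F) = Add(Add(-6, Pow(p, 2)), -5) = Add(-11, Pow(p, 2)))
Mul(339, Add(Function('X')(8), Function('A')(f, -21))) = Mul(339, Add(Mul(Rational(-1, 4), 8), Add(-11, Pow(-22, 2)))) = Mul(339, Add(-2, Add(-11, 484))) = Mul(339, Add(-2, 473)) = Mul(339, 471) = 159669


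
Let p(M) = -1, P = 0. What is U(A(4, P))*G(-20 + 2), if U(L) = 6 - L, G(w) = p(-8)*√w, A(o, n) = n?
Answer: -18*I*√2 ≈ -25.456*I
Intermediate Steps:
G(w) = -√w
U(A(4, P))*G(-20 + 2) = (6 - 1*0)*(-√(-20 + 2)) = (6 + 0)*(-√(-18)) = 6*(-3*I*√2) = -18*I*√2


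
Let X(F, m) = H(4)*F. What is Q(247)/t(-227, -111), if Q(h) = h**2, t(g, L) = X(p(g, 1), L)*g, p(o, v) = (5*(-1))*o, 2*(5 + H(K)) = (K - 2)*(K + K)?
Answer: -61009/772935 ≈ -0.078932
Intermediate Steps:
H(K) = -5 + K*(-2 + K) (H(K) = -5 + ((K - 2)*(K + K))/2 = -5 + ((-2 + K)*(2*K))/2 = -5 + (2*K*(-2 + K))/2 = -5 + K*(-2 + K))
p(o, v) = -5*o
X(F, m) = 3*F (X(F, m) = (-5 + 4**2 - 2*4)*F = (-5 + 16 - 8)*F = 3*F)
t(g, L) = -15*g**2 (t(g, L) = (3*(-5*g))*g = (-15*g)*g = -15*g**2)
Q(247)/t(-227, -111) = 247**2/((-15*(-227)**2)) = 61009/((-15*51529)) = 61009/(-772935) = 61009*(-1/772935) = -61009/772935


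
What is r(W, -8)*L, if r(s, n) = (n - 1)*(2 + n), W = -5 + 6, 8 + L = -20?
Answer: -1512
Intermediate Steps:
L = -28 (L = -8 - 20 = -28)
W = 1
r(s, n) = (-1 + n)*(2 + n)
r(W, -8)*L = (-2 - 8 + (-8)²)*(-28) = (-2 - 8 + 64)*(-28) = 54*(-28) = -1512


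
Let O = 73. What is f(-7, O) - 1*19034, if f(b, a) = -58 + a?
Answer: -19019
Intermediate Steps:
f(-7, O) - 1*19034 = (-58 + 73) - 1*19034 = 15 - 19034 = -19019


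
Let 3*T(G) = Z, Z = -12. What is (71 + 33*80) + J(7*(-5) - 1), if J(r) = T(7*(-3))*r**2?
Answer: -2473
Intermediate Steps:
T(G) = -4 (T(G) = (1/3)*(-12) = -4)
J(r) = -4*r**2
(71 + 33*80) + J(7*(-5) - 1) = (71 + 33*80) - 4*(7*(-5) - 1)**2 = (71 + 2640) - 4*(-35 - 1)**2 = 2711 - 4*(-36)**2 = 2711 - 4*1296 = 2711 - 5184 = -2473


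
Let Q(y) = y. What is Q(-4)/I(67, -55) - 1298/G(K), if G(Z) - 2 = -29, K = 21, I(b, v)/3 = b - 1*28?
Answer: 16862/351 ≈ 48.040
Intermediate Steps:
I(b, v) = -84 + 3*b (I(b, v) = 3*(b - 1*28) = 3*(b - 28) = 3*(-28 + b) = -84 + 3*b)
G(Z) = -27 (G(Z) = 2 - 29 = -27)
Q(-4)/I(67, -55) - 1298/G(K) = -4/(-84 + 3*67) - 1298/(-27) = -4/(-84 + 201) - 1298*(-1/27) = -4/117 + 1298/27 = 16862/351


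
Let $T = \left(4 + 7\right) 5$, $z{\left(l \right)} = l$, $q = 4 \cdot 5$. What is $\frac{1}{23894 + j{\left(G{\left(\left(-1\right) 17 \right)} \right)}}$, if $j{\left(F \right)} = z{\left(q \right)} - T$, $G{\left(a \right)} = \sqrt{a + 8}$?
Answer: $\frac{1}{23859} \approx 4.1913 \cdot 10^{-5}$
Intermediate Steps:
$q = 20$
$T = 55$ ($T = 11 \cdot 5 = 55$)
$G{\left(a \right)} = \sqrt{8 + a}$
$j{\left(F \right)} = -35$ ($j{\left(F \right)} = 20 - 55 = -35$)
$\frac{1}{23894 + j{\left(G{\left(\left(-1\right) 17 \right)} \right)}} = \frac{1}{23894 - 35} = \frac{1}{23859}$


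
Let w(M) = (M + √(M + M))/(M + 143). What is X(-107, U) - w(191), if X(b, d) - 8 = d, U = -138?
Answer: -43611/334 - √382/334 ≈ -130.63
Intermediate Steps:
X(b, d) = 8 + d
w(M) = (M + √2*√M)/(143 + M) (w(M) = (M + √(2*M))/(143 + M) = (M + √2*√M)/(143 + M))
X(-107, U) - w(191) = (8 - 138) - (191 + √2*√191)/(143 + 191) = -130 - (191 + √382)/334 = -130 - (191/334 + √382/334) = -130 + (-191/334 - √382/334) = -43611/334 - √382/334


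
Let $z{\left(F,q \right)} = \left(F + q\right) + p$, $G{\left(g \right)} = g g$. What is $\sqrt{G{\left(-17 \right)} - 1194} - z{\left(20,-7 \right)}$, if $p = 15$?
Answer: $-28 + i \sqrt{905} \approx -28.0 + 30.083 i$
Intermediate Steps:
$G{\left(g \right)} = g^{2}$
$z{\left(F,q \right)} = 15 + F + q$ ($z{\left(F,q \right)} = \left(F + q\right) + 15 = 15 + F + q$)
$\sqrt{G{\left(-17 \right)} - 1194} - z{\left(20,-7 \right)} = \sqrt{\left(-17\right)^{2} - 1194} - \left(15 + 20 - 7\right) = \sqrt{289 - 1194} - 28 = \sqrt{-905} - 28 = i \sqrt{905} - 28 = -28 + i \sqrt{905}$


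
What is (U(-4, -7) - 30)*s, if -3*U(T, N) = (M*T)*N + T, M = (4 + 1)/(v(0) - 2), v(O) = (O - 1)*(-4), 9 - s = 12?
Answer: 156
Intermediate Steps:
s = -3 (s = 9 - 1*12 = 9 - 12 = -3)
v(O) = 4 - 4*O (v(O) = (-1 + O)*(-4) = 4 - 4*O)
M = 5/2 (M = (4 + 1)/((4 - 4*0) - 2) = 5/((4 + 0) - 2) = 5/(4 - 2) = 5/2 ≈ 2.5000)
U(T, N) = -T/3 - 5*N*T/6 (U(T, N) = -((5*T/2)*N + T)/3 = -(5*N*T/2 + T)/3 = -(T + 5*N*T/2)/3 = -T/3 - 5*N*T/6)
(U(-4, -7) - 30)*s = (-1/6*(-4)*(2 + 5*(-7)) - 30)*(-3) = (-1/6*(-4)*(2 - 35) - 30)*(-3) = (-1/6*(-4)*(-33) - 30)*(-3) = (-22 - 30)*(-3) = -52*(-3) = 156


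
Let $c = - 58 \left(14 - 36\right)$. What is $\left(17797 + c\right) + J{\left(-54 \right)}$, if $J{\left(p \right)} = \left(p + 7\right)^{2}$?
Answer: $21282$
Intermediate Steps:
$c = 1276$ ($c = \left(-58\right) \left(-22\right) = 1276$)
$J{\left(p \right)} = \left(7 + p\right)^{2}$
$\left(17797 + c\right) + J{\left(-54 \right)} = \left(17797 + 1276\right) + \left(7 - 54\right)^{2} = 19073 + \left(-47\right)^{2} = 19073 + 2209 = 21282$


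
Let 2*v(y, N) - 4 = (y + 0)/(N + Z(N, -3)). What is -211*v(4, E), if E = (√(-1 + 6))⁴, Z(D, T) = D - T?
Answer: -22788/53 ≈ -429.96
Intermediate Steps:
E = 25 (E = (√5)⁴ = 25)
v(y, N) = 2 + y/(2*(3 + 2*N)) (v(y, N) = 2 + ((y + 0)/(N + (N - 1*(-3))))/2 = 2 + (y/(N + (N + 3)))/2 = 2 + (y/(N + (3 + N)))/2 = 2 + (y/(3 + 2*N))/2 = 2 + y/(2*(3 + 2*N)))
-211*v(4, E) = -211*(12 + 4 + 8*25)/(2*(3 + 2*25)) = -211*(12 + 4 + 200)/(2*(3 + 50)) = -211*216/(2*53) = -211*108/53 = -22788/53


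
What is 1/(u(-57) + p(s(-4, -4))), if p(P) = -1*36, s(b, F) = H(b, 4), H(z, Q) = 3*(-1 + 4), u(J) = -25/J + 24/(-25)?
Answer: -1425/52043 ≈ -0.027381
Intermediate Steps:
u(J) = -24/25 - 25/J (u(J) = -25/J + 24*(-1/25) = -25/J - 24/25 = -24/25 - 25/J)
H(z, Q) = 9 (H(z, Q) = 3*3 = 9)
s(b, F) = 9
p(P) = -36
1/(u(-57) + p(s(-4, -4))) = 1/((-24/25 - 25/(-57)) - 36) = 1/((-24/25 - 25*(-1/57)) - 36) = 1/((-24/25 + 25/57) - 36) = 1/(-743/1425 - 36) = 1/(-52043/1425) = -1425/52043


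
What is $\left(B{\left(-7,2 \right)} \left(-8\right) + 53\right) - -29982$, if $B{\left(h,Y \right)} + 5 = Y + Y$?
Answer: $30043$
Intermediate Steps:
$B{\left(h,Y \right)} = -5 + 2 Y$ ($B{\left(h,Y \right)} = -5 + \left(Y + Y\right) = -5 + 2 Y$)
$\left(B{\left(-7,2 \right)} \left(-8\right) + 53\right) - -29982 = \left(\left(-5 + 2 \cdot 2\right) \left(-8\right) + 53\right) - -29982 = \left(\left(-5 + 4\right) \left(-8\right) + 53\right) + 29982 = \left(\left(-1\right) \left(-8\right) + 53\right) + 29982 = \left(8 + 53\right) + 29982 = 61 + 29982 = 30043$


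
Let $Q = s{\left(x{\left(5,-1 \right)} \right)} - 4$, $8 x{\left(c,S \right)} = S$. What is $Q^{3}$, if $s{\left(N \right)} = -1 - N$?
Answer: $- \frac{59319}{512} \approx -115.86$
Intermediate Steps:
$x{\left(c,S \right)} = \frac{S}{8}$
$Q = - \frac{39}{8}$ ($Q = \left(-1 - \frac{1}{8} \left(-1\right)\right) - 4 = \left(-1 - - \frac{1}{8}\right) - 4 = \left(-1 + \frac{1}{8}\right) - 4 = - \frac{7}{8} - 4 = - \frac{39}{8} \approx -4.875$)
$Q^{3} = \left(- \frac{39}{8}\right)^{3} = - \frac{59319}{512}$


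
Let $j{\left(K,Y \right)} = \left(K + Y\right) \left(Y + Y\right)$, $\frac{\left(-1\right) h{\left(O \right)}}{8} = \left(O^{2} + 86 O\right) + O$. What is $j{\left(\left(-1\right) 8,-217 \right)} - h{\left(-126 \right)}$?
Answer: $136962$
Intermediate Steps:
$h{\left(O \right)} = - 696 O - 8 O^{2}$ ($h{\left(O \right)} = - 8 \left(\left(O^{2} + 86 O\right) + O\right) = - 8 \left(O^{2} + 87 O\right) = - 696 O - 8 O^{2}$)
$j{\left(K,Y \right)} = 2 Y \left(K + Y\right)$ ($j{\left(K,Y \right)} = \left(K + Y\right) 2 Y = 2 Y \left(K + Y\right)$)
$j{\left(\left(-1\right) 8,-217 \right)} - h{\left(-126 \right)} = 2 \left(-217\right) \left(\left(-1\right) 8 - 217\right) - \left(-8\right) \left(-126\right) \left(87 - 126\right) = 2 \left(-217\right) \left(-8 - 217\right) - \left(-8\right) \left(-126\right) \left(-39\right) = 2 \left(-217\right) \left(-225\right) - -39312 = 97650 + 39312 = 136962$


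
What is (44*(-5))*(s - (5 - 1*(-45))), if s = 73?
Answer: -5060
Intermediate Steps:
(44*(-5))*(s - (5 - 1*(-45))) = (44*(-5))*(73 - (5 - 1*(-45))) = -220*(73 - (5 + 45)) = -220*(73 - 1*50) = -220*(73 - 50) = -220*23 = -5060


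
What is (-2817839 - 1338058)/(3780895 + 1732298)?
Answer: -1385299/1837731 ≈ -0.75381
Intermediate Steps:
(-2817839 - 1338058)/(3780895 + 1732298) = -4155897/5513193 = -4155897*1/5513193 = -1385299/1837731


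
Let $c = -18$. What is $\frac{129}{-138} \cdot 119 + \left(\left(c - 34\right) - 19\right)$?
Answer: $- \frac{8383}{46} \approx -182.24$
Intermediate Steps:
$\frac{129}{-138} \cdot 119 + \left(\left(c - 34\right) - 19\right) = \frac{129}{-138} \cdot 119 - 71 = 129 \left(- \frac{1}{138}\right) 119 - 71 = \left(- \frac{43}{46}\right) 119 - 71 = - \frac{5117}{46} - 71 = - \frac{8383}{46}$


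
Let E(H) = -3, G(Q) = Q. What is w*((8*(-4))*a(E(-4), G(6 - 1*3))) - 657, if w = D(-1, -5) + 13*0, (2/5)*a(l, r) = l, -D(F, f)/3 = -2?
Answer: 783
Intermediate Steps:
D(F, f) = 6 (D(F, f) = -3*(-2) = 6)
a(l, r) = 5*l/2
w = 6 (w = 6 + 13*0 = 6 + 0 = 6)
w*((8*(-4))*a(E(-4), G(6 - 1*3))) - 657 = 6*((8*(-4))*((5/2)*(-3))) - 657 = 6*(-32*(-15/2)) - 657 = 6*240 - 657 = 1440 - 657 = 783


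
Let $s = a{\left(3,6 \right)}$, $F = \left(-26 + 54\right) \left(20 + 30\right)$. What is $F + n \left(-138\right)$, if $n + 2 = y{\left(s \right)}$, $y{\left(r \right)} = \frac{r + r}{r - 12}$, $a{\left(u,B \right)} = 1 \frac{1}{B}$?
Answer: $\frac{119272}{71} \approx 1679.9$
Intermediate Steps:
$F = 1400$ ($F = 28 \cdot 50 = 1400$)
$a{\left(u,B \right)} = \frac{1}{B}$
$s = \frac{1}{6} \approx 0.16667$
$y{\left(r \right)} = \frac{2 r}{-12 + r}$
$n = - \frac{144}{71}$ ($n = -2 + 2 \cdot \frac{1}{6} \frac{1}{-12 + \frac{1}{6}} = -2 + 2 \cdot \frac{1}{6} \frac{1}{- \frac{71}{6}} = -2 + 2 \cdot \frac{1}{6} \left(- \frac{6}{71}\right) = -2 - \frac{2}{71} = - \frac{144}{71} \approx -2.0282$)
$F + n \left(-138\right) = 1400 - - \frac{19872}{71} = 1400 + \frac{19872}{71} = \frac{119272}{71}$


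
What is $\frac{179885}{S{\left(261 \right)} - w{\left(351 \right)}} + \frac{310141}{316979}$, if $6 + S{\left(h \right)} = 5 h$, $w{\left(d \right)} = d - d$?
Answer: $\frac{4417126198}{31673517} \approx 139.46$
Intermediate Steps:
$w{\left(d \right)} = 0$
$S{\left(h \right)} = -6 + 5 h$
$\frac{179885}{S{\left(261 \right)} - w{\left(351 \right)}} + \frac{310141}{316979} = \frac{179885}{\left(-6 + 5 \cdot 261\right) - 0} + \frac{310141}{316979} = \frac{179885}{\left(-6 + 1305\right) + 0} + 310141 \cdot \frac{1}{316979} = \frac{179885}{1299 + 0} + \frac{23857}{24383} = \frac{179885}{1299} + \frac{23857}{24383} = \frac{4417126198}{31673517}$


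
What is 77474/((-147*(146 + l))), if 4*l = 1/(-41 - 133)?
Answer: -17973968/4979135 ≈ -3.6099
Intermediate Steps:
l = -1/696 (l = 1/(4*(-41 - 133)) = (¼)/(-174) = (¼)*(-1/174) = -1/696 ≈ -0.0014368)
77474/((-147*(146 + l))) = 77474/((-147*(146 - 1/696))) = 77474/((-147*101615/696)) = 77474/(-4979135/232) = 77474*(-232/4979135) = -17973968/4979135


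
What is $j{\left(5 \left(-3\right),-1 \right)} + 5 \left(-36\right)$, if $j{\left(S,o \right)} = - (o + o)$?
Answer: $-178$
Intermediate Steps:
$j{\left(S,o \right)} = - 2 o$
$j{\left(5 \left(-3\right),-1 \right)} + 5 \left(-36\right) = \left(-2\right) \left(-1\right) + 5 \left(-36\right) = 2 - 180 = -178$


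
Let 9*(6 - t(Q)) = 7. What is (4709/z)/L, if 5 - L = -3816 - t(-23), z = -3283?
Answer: -42381/113053388 ≈ -0.00037488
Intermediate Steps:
t(Q) = 47/9 (t(Q) = 6 - ⅑*7 = 6 - 7/9 = 47/9)
L = 34436/9 (L = 5 - (-3816 - 1*47/9) = 5 - (-3816 - 47/9) = 5 - 1*(-34391/9) = 5 + 34391/9 = 34436/9 ≈ 3826.2)
(4709/z)/L = (4709/(-3283))/(34436/9) = (4709*(-1/3283))*(9/34436) = -4709/3283*9/34436 = -42381/113053388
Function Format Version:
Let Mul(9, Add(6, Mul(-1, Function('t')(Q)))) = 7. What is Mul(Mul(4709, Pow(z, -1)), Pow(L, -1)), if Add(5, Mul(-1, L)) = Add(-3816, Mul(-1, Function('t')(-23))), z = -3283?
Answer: Rational(-42381, 113053388) ≈ -0.00037488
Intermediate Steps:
Function('t')(Q) = Rational(47, 9) (Function('t')(Q) = Add(6, Mul(Rational(-1, 9), 7)) = Add(6, Rational(-7, 9)) = Rational(47, 9))
L = Rational(34436, 9) (L = Add(5, Mul(-1, Add(-3816, Mul(-1, Rational(47, 9))))) = Add(5, Mul(-1, Add(-3816, Rational(-47, 9)))) = Add(5, Mul(-1, Rational(-34391, 9))) = Add(5, Rational(34391, 9)) = Rational(34436, 9) ≈ 3826.2)
Mul(Mul(4709, Pow(z, -1)), Pow(L, -1)) = Mul(Mul(4709, Pow(-3283, -1)), Pow(Rational(34436, 9), -1)) = Mul(Mul(4709, Rational(-1, 3283)), Rational(9, 34436)) = Mul(Rational(-4709, 3283), Rational(9, 34436)) = Rational(-42381, 113053388)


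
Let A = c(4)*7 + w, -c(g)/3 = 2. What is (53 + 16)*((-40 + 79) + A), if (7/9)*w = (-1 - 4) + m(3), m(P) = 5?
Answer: -207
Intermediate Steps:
c(g) = -6 (c(g) = -3*2 = -6)
w = 0 (w = 9*((-1 - 4) + 5)/7 = 9*(-5 + 5)/7 = (9/7)*0 = 0)
A = -42 (A = -6*7 + 0 = -42 + 0 = -42)
(53 + 16)*((-40 + 79) + A) = (53 + 16)*((-40 + 79) - 42) = 69*(39 - 42) = 69*(-3) = -207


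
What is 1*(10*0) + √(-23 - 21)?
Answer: 2*I*√11 ≈ 6.6332*I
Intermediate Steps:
1*(10*0) + √(-23 - 21) = 1*0 + √(-44) = 0 + 2*I*√11 = 2*I*√11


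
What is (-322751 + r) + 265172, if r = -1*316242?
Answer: -373821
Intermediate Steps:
r = -316242
(-322751 + r) + 265172 = (-322751 - 316242) + 265172 = -638993 + 265172 = -373821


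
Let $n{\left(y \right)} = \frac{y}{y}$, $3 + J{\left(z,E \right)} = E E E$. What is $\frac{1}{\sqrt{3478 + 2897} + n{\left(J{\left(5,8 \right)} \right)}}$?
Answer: $- \frac{1}{6374} + \frac{5 \sqrt{255}}{6374} \approx 0.01237$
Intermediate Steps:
$J{\left(z,E \right)} = -3 + E^{3}$ ($J{\left(z,E \right)} = -3 + E E E = -3 + E^{2} E = -3 + E^{3}$)
$n{\left(y \right)} = 1$
$\frac{1}{\sqrt{3478 + 2897} + n{\left(J{\left(5,8 \right)} \right)}} = \frac{1}{\sqrt{3478 + 2897} + 1} = \frac{1}{\sqrt{6375} + 1} = \frac{1}{5 \sqrt{255} + 1} = \frac{1}{1 + 5 \sqrt{255}}$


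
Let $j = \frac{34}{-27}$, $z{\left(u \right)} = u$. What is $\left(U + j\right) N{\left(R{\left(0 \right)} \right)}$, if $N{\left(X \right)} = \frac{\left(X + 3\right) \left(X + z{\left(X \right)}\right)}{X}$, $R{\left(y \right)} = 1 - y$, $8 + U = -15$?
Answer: $- \frac{5240}{27} \approx -194.07$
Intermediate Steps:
$U = -23$ ($U = -8 - 15 = -23$)
$j = - \frac{34}{27}$ ($j = 34 \left(- \frac{1}{27}\right) = - \frac{34}{27} \approx -1.2593$)
$N{\left(X \right)} = 6 + 2 X$ ($N{\left(X \right)} = \frac{\left(X + 3\right) \left(X + X\right)}{X} = \frac{\left(3 + X\right) 2 X}{X} = \frac{2 X \left(3 + X\right)}{X} = 6 + 2 X$)
$\left(U + j\right) N{\left(R{\left(0 \right)} \right)} = \left(-23 - \frac{34}{27}\right) \left(6 + 2 \left(1 - 0\right)\right) = - \frac{655 \left(6 + 2 \left(1 + 0\right)\right)}{27} = - \frac{655 \left(6 + 2 \cdot 1\right)}{27} = - \frac{655 \left(6 + 2\right)}{27} = \left(- \frac{655}{27}\right) 8 = - \frac{5240}{27}$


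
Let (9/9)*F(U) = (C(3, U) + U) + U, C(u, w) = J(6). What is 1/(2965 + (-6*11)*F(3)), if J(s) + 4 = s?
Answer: 1/2437 ≈ 0.00041034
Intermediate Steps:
J(s) = -4 + s
C(u, w) = 2 (C(u, w) = -4 + 6 = 2)
F(U) = 2 + 2*U (F(U) = (2 + U) + U = 2 + 2*U)
1/(2965 + (-6*11)*F(3)) = 1/(2965 + (-6*11)*(2 + 2*3)) = 1/(2965 - 66*(2 + 6)) = 1/(2965 - 66*8) = 1/(2965 - 528) = 1/2437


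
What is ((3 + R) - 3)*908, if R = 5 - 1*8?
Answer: -2724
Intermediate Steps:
R = -3 (R = 5 - 8 = -3)
((3 + R) - 3)*908 = ((3 - 3) - 3)*908 = (0 - 3)*908 = -3*908 = -2724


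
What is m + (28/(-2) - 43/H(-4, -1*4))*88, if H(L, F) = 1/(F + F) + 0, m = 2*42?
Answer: 29124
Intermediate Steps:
m = 84
H(L, F) = 1/(2*F) (H(L, F) = 1/(2*F) + 0 = 1/(2*F))
m + (28/(-2) - 43/H(-4, -1*4))*88 = 84 + (28/(-2) - 43/(1/(2*((-1*4)))))*88 = 84 + (28*(-1/2) - 43/((1/2)/(-4)))*88 = 84 + (-14 - 43/((1/2)*(-1/4)))*88 = 84 + (-14 - 43/(-1/8))*88 = 84 + (-14 - 43*(-8))*88 = 84 + (-14 + 344)*88 = 84 + 330*88 = 84 + 29040 = 29124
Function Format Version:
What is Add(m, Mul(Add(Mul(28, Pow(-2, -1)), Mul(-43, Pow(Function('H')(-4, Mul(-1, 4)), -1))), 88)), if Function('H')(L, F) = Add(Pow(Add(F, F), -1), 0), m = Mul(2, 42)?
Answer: 29124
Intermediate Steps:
m = 84
Function('H')(L, F) = Mul(Rational(1, 2), Pow(F, -1)) (Function('H')(L, F) = Add(Pow(Mul(2, F), -1), 0) = Add(Mul(Rational(1, 2), Pow(F, -1)), 0) = Mul(Rational(1, 2), Pow(F, -1)))
Add(m, Mul(Add(Mul(28, Pow(-2, -1)), Mul(-43, Pow(Function('H')(-4, Mul(-1, 4)), -1))), 88)) = Add(84, Mul(Add(Mul(28, Pow(-2, -1)), Mul(-43, Pow(Mul(Rational(1, 2), Pow(Mul(-1, 4), -1)), -1))), 88)) = Add(84, Mul(Add(Mul(28, Rational(-1, 2)), Mul(-43, Pow(Mul(Rational(1, 2), Pow(-4, -1)), -1))), 88)) = Add(84, Mul(Add(-14, Mul(-43, Pow(Mul(Rational(1, 2), Rational(-1, 4)), -1))), 88)) = Add(84, Mul(Add(-14, Mul(-43, Pow(Rational(-1, 8), -1))), 88)) = Add(84, Mul(Add(-14, Mul(-43, -8)), 88)) = Add(84, Mul(Add(-14, 344), 88)) = Add(84, Mul(330, 88)) = Add(84, 29040) = 29124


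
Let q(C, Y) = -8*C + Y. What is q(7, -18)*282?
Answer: -20868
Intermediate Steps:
q(C, Y) = Y - 8*C
q(7, -18)*282 = (-18 - 8*7)*282 = (-18 - 56)*282 = -74*282 = -20868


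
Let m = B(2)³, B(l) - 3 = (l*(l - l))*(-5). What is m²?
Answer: 729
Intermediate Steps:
B(l) = 3 (B(l) = 3 + (l*(l - l))*(-5) = 3 + (l*0)*(-5) = 3 + 0*(-5) = 3 + 0 = 3)
m = 27 (m = 3³ = 27)
m² = 27² = 729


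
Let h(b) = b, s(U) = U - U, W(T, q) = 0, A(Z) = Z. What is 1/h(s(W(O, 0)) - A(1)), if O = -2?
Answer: -1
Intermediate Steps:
s(U) = 0
1/h(s(W(O, 0)) - A(1)) = 1/(0 - 1*1) = 1/(0 - 1) = 1/(-1) = -1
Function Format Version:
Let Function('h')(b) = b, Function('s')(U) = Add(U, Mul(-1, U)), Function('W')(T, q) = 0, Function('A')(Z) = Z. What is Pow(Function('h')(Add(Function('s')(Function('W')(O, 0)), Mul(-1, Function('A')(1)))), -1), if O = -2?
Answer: -1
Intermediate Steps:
Function('s')(U) = 0
Pow(Function('h')(Add(Function('s')(Function('W')(O, 0)), Mul(-1, Function('A')(1)))), -1) = Pow(Add(0, Mul(-1, 1)), -1) = Pow(Add(0, -1), -1) = Pow(-1, -1) = -1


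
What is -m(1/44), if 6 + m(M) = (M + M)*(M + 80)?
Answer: 2287/968 ≈ 2.3626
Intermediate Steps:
m(M) = -6 + 2*M*(80 + M) (m(M) = -6 + (M + M)*(M + 80) = -6 + (2*M)*(80 + M) = -6 + 2*M*(80 + M))
-m(1/44) = -(-6 + 2*(1/44)**2 + 160/44) = -(-6 + 2*(1/44)**2 + 160*(1/44)) = -(-6 + 2*(1/1936) + 40/11) = -(-6 + 1/968 + 40/11) = -1*(-2287/968) = 2287/968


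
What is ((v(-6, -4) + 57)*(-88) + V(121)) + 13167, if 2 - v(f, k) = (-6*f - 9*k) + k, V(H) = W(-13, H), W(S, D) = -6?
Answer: 13953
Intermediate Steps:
V(H) = -6
v(f, k) = 2 + 6*f + 8*k (v(f, k) = 2 - ((-6*f - 9*k) + k) = 2 - ((-9*k - 6*f) + k) = 2 - (-8*k - 6*f) = 2 + (6*f + 8*k) = 2 + 6*f + 8*k)
((v(-6, -4) + 57)*(-88) + V(121)) + 13167 = (((2 + 6*(-6) + 8*(-4)) + 57)*(-88) - 6) + 13167 = (((2 - 36 - 32) + 57)*(-88) - 6) + 13167 = ((-66 + 57)*(-88) - 6) + 13167 = (-9*(-88) - 6) + 13167 = (792 - 6) + 13167 = 786 + 13167 = 13953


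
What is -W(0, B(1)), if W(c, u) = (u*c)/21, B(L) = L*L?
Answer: 0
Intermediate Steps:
B(L) = L**2
W(c, u) = c*u/21 (W(c, u) = (c*u)*(1/21) = c*u/21)
-W(0, B(1)) = -0*1**2/21 = -0/21 = -1*0 = 0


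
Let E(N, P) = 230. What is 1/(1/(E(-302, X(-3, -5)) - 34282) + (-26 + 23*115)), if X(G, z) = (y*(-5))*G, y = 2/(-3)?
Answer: 34052/89182187 ≈ 0.00038183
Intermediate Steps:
y = -⅔ (y = 2*(-⅓) = -⅔ ≈ -0.66667)
X(G, z) = 10*G/3 (X(G, z) = (-⅔*(-5))*G = 10*G/3)
1/(1/(E(-302, X(-3, -5)) - 34282) + (-26 + 23*115)) = 1/(1/(230 - 34282) + (-26 + 23*115)) = 1/(1/(-34052) + (-26 + 2645)) = 1/(-1/34052 + 2619) = 1/(89182187/34052) = 34052/89182187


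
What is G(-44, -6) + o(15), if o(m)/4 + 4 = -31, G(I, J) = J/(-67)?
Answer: -9374/67 ≈ -139.91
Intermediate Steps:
G(I, J) = -J/67 (G(I, J) = J*(-1/67) = -J/67)
o(m) = -140 (o(m) = -16 + 4*(-31) = -16 - 124 = -140)
G(-44, -6) + o(15) = -1/67*(-6) - 140 = 6/67 - 140 = -9374/67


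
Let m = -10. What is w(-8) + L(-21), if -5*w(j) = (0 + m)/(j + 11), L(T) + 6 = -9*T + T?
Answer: 488/3 ≈ 162.67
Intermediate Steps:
L(T) = -6 - 8*T (L(T) = -6 + (-9*T + T) = -6 - 8*T)
w(j) = 2/(11 + j) (w(j) = -(0 - 10)/(5*(j + 11)) = -(-2)/(11 + j) = 2/(11 + j))
w(-8) + L(-21) = 2/(11 - 8) + (-6 - 8*(-21)) = 2/3 + (-6 + 168) = 2*(⅓) + 162 = ⅔ + 162 = 488/3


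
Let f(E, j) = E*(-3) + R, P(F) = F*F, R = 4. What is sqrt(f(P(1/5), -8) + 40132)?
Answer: sqrt(1003397)/5 ≈ 200.34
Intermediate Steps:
P(F) = F**2
f(E, j) = 4 - 3*E (f(E, j) = E*(-3) + 4 = -3*E + 4 = 4 - 3*E)
sqrt(f(P(1/5), -8) + 40132) = sqrt((4 - 3*(1/5)**2) + 40132) = sqrt((4 - 3*1/25) + 40132) = sqrt((4 - 3/25) + 40132) = sqrt(97/25 + 40132) = sqrt(1003397/25) = sqrt(1003397)/5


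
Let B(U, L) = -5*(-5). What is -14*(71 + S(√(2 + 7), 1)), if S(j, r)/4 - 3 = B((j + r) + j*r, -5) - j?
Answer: -2394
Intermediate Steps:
B(U, L) = 25
S(j, r) = 112 - 4*j (S(j, r) = 12 + 4*(25 - j) = 12 + (100 - 4*j) = 112 - 4*j)
-14*(71 + S(√(2 + 7), 1)) = -14*(71 + (112 - 4*√(2 + 7))) = -14*(71 + (112 - 4*√9)) = -14*(71 + (112 - 4*3)) = -14*(71 + (112 - 12)) = -14*(71 + 100) = -14*171 = -2394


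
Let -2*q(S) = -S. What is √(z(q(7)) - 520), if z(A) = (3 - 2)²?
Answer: I*√519 ≈ 22.782*I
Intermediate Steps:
q(S) = S/2 (q(S) = -(-1)*S/2 = S/2)
z(A) = 1 (z(A) = 1² = 1)
√(z(q(7)) - 520) = √(1 - 520) = √(-519) = I*√519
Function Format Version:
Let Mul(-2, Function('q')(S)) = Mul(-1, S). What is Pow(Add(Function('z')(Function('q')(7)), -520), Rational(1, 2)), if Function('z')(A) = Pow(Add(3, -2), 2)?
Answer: Mul(I, Pow(519, Rational(1, 2))) ≈ Mul(22.782, I)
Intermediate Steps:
Function('q')(S) = Mul(Rational(1, 2), S) (Function('q')(S) = Mul(Rational(-1, 2), Mul(-1, S)) = Mul(Rational(1, 2), S))
Function('z')(A) = 1 (Function('z')(A) = Pow(1, 2) = 1)
Pow(Add(Function('z')(Function('q')(7)), -520), Rational(1, 2)) = Pow(Add(1, -520), Rational(1, 2)) = Pow(-519, Rational(1, 2)) = Mul(I, Pow(519, Rational(1, 2)))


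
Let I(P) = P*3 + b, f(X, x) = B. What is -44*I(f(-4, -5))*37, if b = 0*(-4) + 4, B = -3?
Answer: 8140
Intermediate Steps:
f(X, x) = -3
b = 4 (b = 0 + 4 = 4)
I(P) = 4 + 3*P (I(P) = P*3 + 4 = 3*P + 4 = 4 + 3*P)
-44*I(f(-4, -5))*37 = -44*(4 + 3*(-3))*37 = -44*(4 - 9)*37 = -44*(-5)*37 = 220*37 = 8140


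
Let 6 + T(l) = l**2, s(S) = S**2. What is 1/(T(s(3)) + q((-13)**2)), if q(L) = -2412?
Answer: -1/2337 ≈ -0.00042790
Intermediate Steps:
T(l) = -6 + l**2
1/(T(s(3)) + q((-13)**2)) = 1/((-6 + (3**2)**2) - 2412) = 1/((-6 + 9**2) - 2412) = 1/((-6 + 81) - 2412) = 1/(75 - 2412) = 1/(-2337) = -1/2337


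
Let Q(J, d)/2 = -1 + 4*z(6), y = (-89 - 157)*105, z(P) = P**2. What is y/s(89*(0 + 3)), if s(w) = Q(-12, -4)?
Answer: -12915/143 ≈ -90.315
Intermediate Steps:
y = -25830 (y = -246*105 = -25830)
Q(J, d) = 286 (Q(J, d) = 2*(-1 + 4*6**2) = 2*(-1 + 4*36) = 2*(-1 + 144) = 2*143 = 286)
s(w) = 286
y/s(89*(0 + 3)) = -25830/286 = -25830*1/286 = -12915/143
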